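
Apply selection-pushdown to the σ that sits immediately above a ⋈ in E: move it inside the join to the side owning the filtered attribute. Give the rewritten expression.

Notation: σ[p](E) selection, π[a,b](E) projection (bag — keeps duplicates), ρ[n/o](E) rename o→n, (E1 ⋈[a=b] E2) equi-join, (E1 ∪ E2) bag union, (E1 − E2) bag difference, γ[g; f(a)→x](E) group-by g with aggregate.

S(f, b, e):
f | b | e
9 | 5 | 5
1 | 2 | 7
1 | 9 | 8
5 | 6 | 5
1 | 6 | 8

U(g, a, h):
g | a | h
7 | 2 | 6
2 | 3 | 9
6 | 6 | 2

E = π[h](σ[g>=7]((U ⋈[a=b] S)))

σ filters on g, owned by the left side.
E' = π[h]((σ[g>=7](U) ⋈[a=b] S))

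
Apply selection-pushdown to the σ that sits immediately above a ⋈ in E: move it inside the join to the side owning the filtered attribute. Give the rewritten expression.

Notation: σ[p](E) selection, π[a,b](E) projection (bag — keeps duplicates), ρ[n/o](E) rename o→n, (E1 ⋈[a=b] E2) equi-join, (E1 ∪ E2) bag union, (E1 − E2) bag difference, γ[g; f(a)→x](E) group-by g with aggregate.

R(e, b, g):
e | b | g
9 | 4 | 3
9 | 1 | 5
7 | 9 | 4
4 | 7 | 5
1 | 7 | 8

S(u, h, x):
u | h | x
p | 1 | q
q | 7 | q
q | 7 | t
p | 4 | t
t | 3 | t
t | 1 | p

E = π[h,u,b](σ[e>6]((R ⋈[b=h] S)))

σ filters on e, owned by the left side.
E' = π[h,u,b]((σ[e>6](R) ⋈[b=h] S))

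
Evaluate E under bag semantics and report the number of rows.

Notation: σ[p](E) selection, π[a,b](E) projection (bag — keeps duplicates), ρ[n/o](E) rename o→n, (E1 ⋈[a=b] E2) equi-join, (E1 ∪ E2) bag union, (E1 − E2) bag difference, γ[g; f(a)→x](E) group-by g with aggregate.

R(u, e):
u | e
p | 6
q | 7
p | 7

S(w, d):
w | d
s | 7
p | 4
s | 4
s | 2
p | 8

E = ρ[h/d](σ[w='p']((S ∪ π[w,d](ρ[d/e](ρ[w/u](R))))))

Per-node cardinality:
  S → 5
  R → 3
  ρ[w/u](R) → 3
  ρ[d/e](ρ[w/u](R)) → 3
  π[w,d](ρ[d/e](ρ[w/u](R))) → 3
  (S ∪ π[w,d](ρ[d/e](ρ[w/u](R)))) → 8
  σ[w='p']((S ∪ π[w,d](ρ[d/e](ρ[w/u](R))))) → 4
  ρ[h/d](σ[w='p']((S ∪ π[w,d](ρ[d/e](ρ[w/u](R)))))) → 4

|E| = 4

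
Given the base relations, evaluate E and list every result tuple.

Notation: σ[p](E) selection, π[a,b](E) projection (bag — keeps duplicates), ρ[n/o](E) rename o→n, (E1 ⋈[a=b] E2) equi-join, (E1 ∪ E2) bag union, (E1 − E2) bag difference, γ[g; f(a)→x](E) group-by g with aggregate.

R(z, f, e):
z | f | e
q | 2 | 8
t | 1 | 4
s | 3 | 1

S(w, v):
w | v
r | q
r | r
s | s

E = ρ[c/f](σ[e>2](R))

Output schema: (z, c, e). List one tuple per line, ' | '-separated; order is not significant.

Row counts bottom-up:
  R → 3
  σ[e>2](R) → 2
  ρ[c/f](σ[e>2](R)) → 2

== RESULT ==
z | c | e
q | 2 | 8
t | 1 | 4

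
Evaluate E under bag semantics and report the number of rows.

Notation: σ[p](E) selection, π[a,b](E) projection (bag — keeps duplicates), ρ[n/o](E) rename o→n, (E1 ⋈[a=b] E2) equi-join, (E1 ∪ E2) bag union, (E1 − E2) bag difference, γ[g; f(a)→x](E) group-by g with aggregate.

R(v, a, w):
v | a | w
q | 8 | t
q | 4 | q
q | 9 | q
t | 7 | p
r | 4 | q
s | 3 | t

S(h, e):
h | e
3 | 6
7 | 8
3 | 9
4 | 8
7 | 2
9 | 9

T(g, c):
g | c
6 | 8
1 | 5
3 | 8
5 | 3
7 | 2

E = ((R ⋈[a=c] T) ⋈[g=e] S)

Subexpression sizes:
  R → 6
  T → 5
  (R ⋈[a=c] T) → 3
  S → 6
  ((R ⋈[a=c] T) ⋈[g=e] S) → 1

|E| = 1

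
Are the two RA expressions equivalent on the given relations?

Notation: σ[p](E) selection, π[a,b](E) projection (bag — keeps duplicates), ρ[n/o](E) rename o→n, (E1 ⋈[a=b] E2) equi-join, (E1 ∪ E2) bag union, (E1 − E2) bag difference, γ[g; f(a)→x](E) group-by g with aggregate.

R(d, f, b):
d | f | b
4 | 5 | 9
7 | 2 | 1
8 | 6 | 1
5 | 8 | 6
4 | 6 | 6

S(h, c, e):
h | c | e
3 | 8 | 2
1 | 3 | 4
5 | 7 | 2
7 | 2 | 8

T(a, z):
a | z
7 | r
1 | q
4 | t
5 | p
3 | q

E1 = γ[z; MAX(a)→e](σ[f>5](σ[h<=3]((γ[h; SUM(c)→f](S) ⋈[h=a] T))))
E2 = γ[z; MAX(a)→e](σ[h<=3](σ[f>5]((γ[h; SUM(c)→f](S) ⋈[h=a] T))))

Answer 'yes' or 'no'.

E1 row counts bottom-up:
  S → 4
  γ[h; SUM(c)→f](S) → 4
  T → 5
  (γ[h; SUM(c)→f](S) ⋈[h=a] T) → 4
  σ[h<=3]((γ[h; SUM(c)→f](S) ⋈[h=a] T)) → 2
  σ[f>5](σ[h<=3]((γ[h; SUM(c)→f](S) ⋈[h=a] T))) → 1
  γ[z; MAX(a)→e](σ[f>5](σ[h<=3]((γ[h; SUM(c)→f](S) ⋈[h=a] T)))) → 1
E2 row counts bottom-up:
  S → 4
  γ[h; SUM(c)→f](S) → 4
  T → 5
  (γ[h; SUM(c)→f](S) ⋈[h=a] T) → 4
  σ[f>5]((γ[h; SUM(c)→f](S) ⋈[h=a] T)) → 2
  σ[h<=3](σ[f>5]((γ[h; SUM(c)→f](S) ⋈[h=a] T))) → 1
  γ[z; MAX(a)→e](σ[h<=3](σ[f>5]((γ[h; SUM(c)→f](S) ⋈[h=a] T)))) → 1

E1 and E2 produce the same multiset:
z | e
q | 3

yes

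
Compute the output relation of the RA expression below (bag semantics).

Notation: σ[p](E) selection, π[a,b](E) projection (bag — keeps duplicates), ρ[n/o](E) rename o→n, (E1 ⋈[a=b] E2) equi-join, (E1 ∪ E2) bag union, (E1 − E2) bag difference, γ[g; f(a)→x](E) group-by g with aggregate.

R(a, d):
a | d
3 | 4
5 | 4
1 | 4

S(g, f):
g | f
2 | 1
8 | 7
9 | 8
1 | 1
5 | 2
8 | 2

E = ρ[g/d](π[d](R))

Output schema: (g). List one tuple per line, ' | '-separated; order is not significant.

Per-node cardinality:
  R → 3
  π[d](R) → 3
  ρ[g/d](π[d](R)) → 3

== RESULT ==
g
4
4
4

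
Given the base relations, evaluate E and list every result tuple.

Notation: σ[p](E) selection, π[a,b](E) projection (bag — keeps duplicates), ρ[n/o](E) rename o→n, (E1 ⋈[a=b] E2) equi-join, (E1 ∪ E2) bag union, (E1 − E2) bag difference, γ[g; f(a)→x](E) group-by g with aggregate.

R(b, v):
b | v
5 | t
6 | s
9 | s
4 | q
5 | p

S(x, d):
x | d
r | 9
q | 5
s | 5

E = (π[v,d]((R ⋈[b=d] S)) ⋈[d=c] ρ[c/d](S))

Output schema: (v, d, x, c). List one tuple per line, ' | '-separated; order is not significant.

Subexpression sizes:
  R → 5
  S → 3
  (R ⋈[b=d] S) → 5
  π[v,d]((R ⋈[b=d] S)) → 5
  S → 3
  ρ[c/d](S) → 3
  (π[v,d]((R ⋈[b=d] S)) ⋈[d=c] ρ[c/d](S)) → 9

== RESULT ==
v | d | x | c
p | 5 | q | 5
p | 5 | q | 5
p | 5 | s | 5
p | 5 | s | 5
s | 9 | r | 9
t | 5 | q | 5
t | 5 | q | 5
t | 5 | s | 5
t | 5 | s | 5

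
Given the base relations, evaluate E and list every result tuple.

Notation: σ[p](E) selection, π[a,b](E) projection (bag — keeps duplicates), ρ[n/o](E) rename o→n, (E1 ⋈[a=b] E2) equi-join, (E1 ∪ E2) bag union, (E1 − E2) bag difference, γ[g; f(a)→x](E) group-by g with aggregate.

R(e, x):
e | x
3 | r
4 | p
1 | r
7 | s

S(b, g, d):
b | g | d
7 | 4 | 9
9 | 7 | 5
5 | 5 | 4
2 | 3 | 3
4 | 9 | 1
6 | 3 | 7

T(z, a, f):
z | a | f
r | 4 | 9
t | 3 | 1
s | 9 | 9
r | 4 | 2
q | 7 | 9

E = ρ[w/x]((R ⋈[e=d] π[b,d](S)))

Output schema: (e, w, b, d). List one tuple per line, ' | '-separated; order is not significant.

Row counts bottom-up:
  R → 4
  S → 6
  π[b,d](S) → 6
  (R ⋈[e=d] π[b,d](S)) → 4
  ρ[w/x]((R ⋈[e=d] π[b,d](S))) → 4

== RESULT ==
e | w | b | d
1 | r | 4 | 1
3 | r | 2 | 3
4 | p | 5 | 4
7 | s | 6 | 7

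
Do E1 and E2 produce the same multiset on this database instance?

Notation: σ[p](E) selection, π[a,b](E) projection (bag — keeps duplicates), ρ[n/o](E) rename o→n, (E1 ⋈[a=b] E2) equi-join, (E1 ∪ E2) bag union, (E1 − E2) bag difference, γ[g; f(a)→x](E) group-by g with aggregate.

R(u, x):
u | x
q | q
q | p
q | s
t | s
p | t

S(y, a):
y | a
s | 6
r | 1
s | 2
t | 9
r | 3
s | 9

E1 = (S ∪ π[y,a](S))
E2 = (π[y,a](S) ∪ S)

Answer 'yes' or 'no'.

E1 row counts bottom-up:
  S → 6
  S → 6
  π[y,a](S) → 6
  (S ∪ π[y,a](S)) → 12
E2 row counts bottom-up:
  S → 6
  π[y,a](S) → 6
  S → 6
  (π[y,a](S) ∪ S) → 12

E1 and E2 produce the same multiset:
y | a
r | 1
r | 1
r | 3
r | 3
s | 2
s | 2
s | 6
s | 6
s | 9
s | 9
t | 9
t | 9

yes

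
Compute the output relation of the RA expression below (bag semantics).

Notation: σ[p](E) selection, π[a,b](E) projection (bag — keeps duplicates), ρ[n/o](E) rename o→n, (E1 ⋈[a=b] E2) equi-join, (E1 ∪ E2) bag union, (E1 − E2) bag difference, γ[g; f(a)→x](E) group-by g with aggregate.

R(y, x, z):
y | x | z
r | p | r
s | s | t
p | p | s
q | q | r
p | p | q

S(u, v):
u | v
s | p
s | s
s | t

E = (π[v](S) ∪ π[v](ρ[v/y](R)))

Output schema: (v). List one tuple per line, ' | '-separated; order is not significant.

Stepwise |·|:
  S → 3
  π[v](S) → 3
  R → 5
  ρ[v/y](R) → 5
  π[v](ρ[v/y](R)) → 5
  (π[v](S) ∪ π[v](ρ[v/y](R))) → 8

== RESULT ==
v
p
p
p
q
r
s
s
t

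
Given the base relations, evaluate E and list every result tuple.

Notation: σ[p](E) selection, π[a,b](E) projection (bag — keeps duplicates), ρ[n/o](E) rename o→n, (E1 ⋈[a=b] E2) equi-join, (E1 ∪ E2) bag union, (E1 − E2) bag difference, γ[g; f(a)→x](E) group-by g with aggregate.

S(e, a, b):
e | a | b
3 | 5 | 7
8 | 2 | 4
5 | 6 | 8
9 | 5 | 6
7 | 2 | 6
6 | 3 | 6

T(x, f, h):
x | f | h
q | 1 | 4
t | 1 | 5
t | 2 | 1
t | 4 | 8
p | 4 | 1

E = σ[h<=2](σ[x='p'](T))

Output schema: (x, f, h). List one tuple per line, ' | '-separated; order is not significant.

Row counts bottom-up:
  T → 5
  σ[x='p'](T) → 1
  σ[h<=2](σ[x='p'](T)) → 1

== RESULT ==
x | f | h
p | 4 | 1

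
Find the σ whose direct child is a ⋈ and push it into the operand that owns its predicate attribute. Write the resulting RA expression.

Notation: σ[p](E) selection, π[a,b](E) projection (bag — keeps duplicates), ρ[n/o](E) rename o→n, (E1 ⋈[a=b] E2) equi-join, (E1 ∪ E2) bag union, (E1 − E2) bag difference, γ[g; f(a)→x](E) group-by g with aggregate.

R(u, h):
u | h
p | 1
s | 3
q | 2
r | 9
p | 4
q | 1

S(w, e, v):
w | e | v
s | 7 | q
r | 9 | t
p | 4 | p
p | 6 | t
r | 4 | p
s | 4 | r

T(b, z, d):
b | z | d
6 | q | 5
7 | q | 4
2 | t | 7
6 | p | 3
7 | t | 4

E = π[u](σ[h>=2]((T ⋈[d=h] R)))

σ filters on h, owned by the right side.
E' = π[u]((T ⋈[d=h] σ[h>=2](R)))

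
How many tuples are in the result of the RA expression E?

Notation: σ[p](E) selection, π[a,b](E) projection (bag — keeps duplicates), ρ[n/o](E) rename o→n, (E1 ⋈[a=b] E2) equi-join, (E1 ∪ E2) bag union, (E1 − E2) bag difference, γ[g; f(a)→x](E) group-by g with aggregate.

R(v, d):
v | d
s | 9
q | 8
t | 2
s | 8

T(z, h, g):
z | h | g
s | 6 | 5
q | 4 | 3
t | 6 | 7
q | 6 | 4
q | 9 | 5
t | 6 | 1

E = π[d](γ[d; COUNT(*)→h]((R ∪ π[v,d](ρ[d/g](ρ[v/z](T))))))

Per-node cardinality:
  R → 4
  T → 6
  ρ[v/z](T) → 6
  ρ[d/g](ρ[v/z](T)) → 6
  π[v,d](ρ[d/g](ρ[v/z](T))) → 6
  (R ∪ π[v,d](ρ[d/g](ρ[v/z](T)))) → 10
  γ[d; COUNT(*)→h]((R ∪ π[v,d](ρ[d/g](ρ[v/z](T))))) → 8
  π[d](γ[d; COUNT(*)→h]((R ∪ π[v,d](ρ[d/g](ρ[v/z](T)))))) → 8

|E| = 8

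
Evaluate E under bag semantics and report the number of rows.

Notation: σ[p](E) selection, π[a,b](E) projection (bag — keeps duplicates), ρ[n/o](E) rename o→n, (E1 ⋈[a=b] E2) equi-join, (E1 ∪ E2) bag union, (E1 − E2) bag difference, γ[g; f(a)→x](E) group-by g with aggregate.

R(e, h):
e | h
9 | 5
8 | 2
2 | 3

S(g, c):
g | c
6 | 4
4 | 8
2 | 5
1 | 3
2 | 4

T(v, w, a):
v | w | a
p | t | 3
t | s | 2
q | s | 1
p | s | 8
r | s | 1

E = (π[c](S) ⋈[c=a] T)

Subexpression sizes:
  S → 5
  π[c](S) → 5
  T → 5
  (π[c](S) ⋈[c=a] T) → 2

|E| = 2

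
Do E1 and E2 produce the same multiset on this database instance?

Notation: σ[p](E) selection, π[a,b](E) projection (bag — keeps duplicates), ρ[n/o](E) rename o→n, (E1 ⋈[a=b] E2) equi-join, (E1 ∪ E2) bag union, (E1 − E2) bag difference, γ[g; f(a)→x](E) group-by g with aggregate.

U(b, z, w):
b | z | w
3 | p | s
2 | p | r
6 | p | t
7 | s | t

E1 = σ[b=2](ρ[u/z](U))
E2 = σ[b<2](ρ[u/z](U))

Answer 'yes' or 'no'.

E1 stepwise |·|:
  U → 4
  ρ[u/z](U) → 4
  σ[b=2](ρ[u/z](U)) → 1
E2 stepwise |·|:
  U → 4
  ρ[u/z](U) → 4
  σ[b<2](ρ[u/z](U)) → 0

E1 result:
b | u | w
2 | p | r
E2 result:
b | u | w
(0 rows)
Witness: (2, 'p', 'r') appears 1× in E1 but 0× in E2.

no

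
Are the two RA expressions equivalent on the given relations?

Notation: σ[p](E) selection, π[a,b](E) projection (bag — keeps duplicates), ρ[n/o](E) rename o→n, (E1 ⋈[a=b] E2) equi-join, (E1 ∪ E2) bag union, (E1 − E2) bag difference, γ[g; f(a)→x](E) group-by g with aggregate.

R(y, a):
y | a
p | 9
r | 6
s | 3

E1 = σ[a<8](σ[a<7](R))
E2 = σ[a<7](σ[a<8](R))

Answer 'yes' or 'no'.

E1 stepwise |·|:
  R → 3
  σ[a<7](R) → 2
  σ[a<8](σ[a<7](R)) → 2
E2 stepwise |·|:
  R → 3
  σ[a<8](R) → 2
  σ[a<7](σ[a<8](R)) → 2

E1 and E2 produce the same multiset:
y | a
r | 6
s | 3

yes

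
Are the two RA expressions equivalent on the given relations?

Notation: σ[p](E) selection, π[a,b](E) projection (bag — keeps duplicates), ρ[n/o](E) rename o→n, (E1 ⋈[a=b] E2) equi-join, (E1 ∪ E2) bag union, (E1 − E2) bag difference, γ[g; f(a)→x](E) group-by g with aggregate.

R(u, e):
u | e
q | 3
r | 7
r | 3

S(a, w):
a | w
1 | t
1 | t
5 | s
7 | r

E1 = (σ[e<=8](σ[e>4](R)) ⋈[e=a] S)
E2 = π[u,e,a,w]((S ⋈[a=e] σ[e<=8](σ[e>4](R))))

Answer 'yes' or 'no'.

E1 stepwise |·|:
  R → 3
  σ[e>4](R) → 1
  σ[e<=8](σ[e>4](R)) → 1
  S → 4
  (σ[e<=8](σ[e>4](R)) ⋈[e=a] S) → 1
E2 stepwise |·|:
  S → 4
  R → 3
  σ[e>4](R) → 1
  σ[e<=8](σ[e>4](R)) → 1
  (S ⋈[a=e] σ[e<=8](σ[e>4](R))) → 1
  π[u,e,a,w]((S ⋈[a=e] σ[e<=8](σ[e>4](R)))) → 1

E1 and E2 produce the same multiset:
u | e | a | w
r | 7 | 7 | r

yes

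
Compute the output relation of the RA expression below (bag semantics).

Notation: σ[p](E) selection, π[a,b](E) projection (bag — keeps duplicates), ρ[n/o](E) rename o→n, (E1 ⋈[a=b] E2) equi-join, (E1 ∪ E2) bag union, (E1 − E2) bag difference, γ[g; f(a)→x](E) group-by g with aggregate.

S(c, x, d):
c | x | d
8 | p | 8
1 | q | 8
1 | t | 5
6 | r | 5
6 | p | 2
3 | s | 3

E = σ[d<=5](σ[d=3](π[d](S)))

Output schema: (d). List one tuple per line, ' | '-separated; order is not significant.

Subexpression sizes:
  S → 6
  π[d](S) → 6
  σ[d=3](π[d](S)) → 1
  σ[d<=5](σ[d=3](π[d](S))) → 1

== RESULT ==
d
3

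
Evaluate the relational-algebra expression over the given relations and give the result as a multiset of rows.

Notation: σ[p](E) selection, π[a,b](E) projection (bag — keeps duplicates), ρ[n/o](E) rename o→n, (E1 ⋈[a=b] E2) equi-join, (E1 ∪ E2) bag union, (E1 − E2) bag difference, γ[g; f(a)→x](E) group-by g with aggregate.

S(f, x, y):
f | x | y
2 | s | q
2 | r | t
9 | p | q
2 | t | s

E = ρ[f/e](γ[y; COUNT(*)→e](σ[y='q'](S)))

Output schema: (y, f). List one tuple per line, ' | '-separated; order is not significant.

Subexpression sizes:
  S → 4
  σ[y='q'](S) → 2
  γ[y; COUNT(*)→e](σ[y='q'](S)) → 1
  ρ[f/e](γ[y; COUNT(*)→e](σ[y='q'](S))) → 1

== RESULT ==
y | f
q | 2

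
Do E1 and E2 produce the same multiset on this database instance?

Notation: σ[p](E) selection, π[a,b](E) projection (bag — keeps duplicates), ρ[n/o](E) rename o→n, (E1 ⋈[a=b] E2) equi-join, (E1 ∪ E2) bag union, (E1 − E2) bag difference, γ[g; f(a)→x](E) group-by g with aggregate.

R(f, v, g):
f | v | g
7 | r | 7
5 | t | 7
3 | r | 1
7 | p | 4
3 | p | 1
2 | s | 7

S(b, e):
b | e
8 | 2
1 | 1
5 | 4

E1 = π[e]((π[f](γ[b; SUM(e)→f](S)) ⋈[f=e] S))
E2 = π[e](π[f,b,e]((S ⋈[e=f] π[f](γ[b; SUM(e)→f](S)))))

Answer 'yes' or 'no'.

E1 stepwise |·|:
  S → 3
  γ[b; SUM(e)→f](S) → 3
  π[f](γ[b; SUM(e)→f](S)) → 3
  S → 3
  (π[f](γ[b; SUM(e)→f](S)) ⋈[f=e] S) → 3
  π[e]((π[f](γ[b; SUM(e)→f](S)) ⋈[f=e] S)) → 3
E2 stepwise |·|:
  S → 3
  S → 3
  γ[b; SUM(e)→f](S) → 3
  π[f](γ[b; SUM(e)→f](S)) → 3
  (S ⋈[e=f] π[f](γ[b; SUM(e)→f](S))) → 3
  π[f,b,e]((S ⋈[e=f] π[f](γ[b; SUM(e)→f](S)))) → 3
  π[e](π[f,b,e]((S ⋈[e=f] π[f](γ[b; SUM(e)→f](S))))) → 3

E1 and E2 produce the same multiset:
e
1
2
4

yes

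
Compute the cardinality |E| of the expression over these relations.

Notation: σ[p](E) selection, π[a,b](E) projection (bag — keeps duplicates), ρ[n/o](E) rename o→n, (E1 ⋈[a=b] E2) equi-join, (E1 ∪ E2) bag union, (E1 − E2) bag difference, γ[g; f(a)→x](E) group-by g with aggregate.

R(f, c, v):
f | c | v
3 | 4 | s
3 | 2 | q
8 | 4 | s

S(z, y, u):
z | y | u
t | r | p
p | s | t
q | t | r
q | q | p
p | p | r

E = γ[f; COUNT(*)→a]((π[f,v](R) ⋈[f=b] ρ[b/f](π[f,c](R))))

Subexpression sizes:
  R → 3
  π[f,v](R) → 3
  R → 3
  π[f,c](R) → 3
  ρ[b/f](π[f,c](R)) → 3
  (π[f,v](R) ⋈[f=b] ρ[b/f](π[f,c](R))) → 5
  γ[f; COUNT(*)→a]((π[f,v](R) ⋈[f=b] ρ[b/f](π[f,c](R)))) → 2

|E| = 2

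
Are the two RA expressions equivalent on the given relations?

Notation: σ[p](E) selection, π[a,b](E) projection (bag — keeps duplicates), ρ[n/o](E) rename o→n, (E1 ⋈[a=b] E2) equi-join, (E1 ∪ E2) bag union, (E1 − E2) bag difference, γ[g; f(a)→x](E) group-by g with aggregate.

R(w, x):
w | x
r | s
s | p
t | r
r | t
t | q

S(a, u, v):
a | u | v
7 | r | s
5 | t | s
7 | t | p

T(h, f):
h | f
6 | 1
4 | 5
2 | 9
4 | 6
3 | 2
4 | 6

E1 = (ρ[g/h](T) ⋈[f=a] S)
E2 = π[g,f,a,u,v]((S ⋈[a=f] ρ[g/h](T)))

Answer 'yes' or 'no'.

E1 row counts bottom-up:
  T → 6
  ρ[g/h](T) → 6
  S → 3
  (ρ[g/h](T) ⋈[f=a] S) → 1
E2 row counts bottom-up:
  S → 3
  T → 6
  ρ[g/h](T) → 6
  (S ⋈[a=f] ρ[g/h](T)) → 1
  π[g,f,a,u,v]((S ⋈[a=f] ρ[g/h](T))) → 1

E1 and E2 produce the same multiset:
g | f | a | u | v
4 | 5 | 5 | t | s

yes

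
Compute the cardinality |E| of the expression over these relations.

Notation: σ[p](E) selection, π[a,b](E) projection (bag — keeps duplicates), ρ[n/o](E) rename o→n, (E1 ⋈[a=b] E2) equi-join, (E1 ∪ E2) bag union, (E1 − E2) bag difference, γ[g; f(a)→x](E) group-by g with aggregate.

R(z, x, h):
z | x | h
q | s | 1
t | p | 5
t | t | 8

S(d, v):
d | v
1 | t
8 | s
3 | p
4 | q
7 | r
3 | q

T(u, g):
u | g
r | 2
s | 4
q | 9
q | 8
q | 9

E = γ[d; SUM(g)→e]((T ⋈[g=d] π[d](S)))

Subexpression sizes:
  T → 5
  S → 6
  π[d](S) → 6
  (T ⋈[g=d] π[d](S)) → 2
  γ[d; SUM(g)→e]((T ⋈[g=d] π[d](S))) → 2

|E| = 2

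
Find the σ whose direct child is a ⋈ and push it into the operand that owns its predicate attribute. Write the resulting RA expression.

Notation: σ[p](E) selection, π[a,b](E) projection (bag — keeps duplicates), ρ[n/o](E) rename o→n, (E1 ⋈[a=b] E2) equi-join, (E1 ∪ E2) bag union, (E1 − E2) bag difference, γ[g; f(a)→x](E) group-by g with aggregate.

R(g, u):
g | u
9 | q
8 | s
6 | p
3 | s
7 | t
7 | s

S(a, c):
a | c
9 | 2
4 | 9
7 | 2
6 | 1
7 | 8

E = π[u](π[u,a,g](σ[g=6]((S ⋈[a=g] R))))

σ filters on g, owned by the right side.
E' = π[u](π[u,a,g]((S ⋈[a=g] σ[g=6](R))))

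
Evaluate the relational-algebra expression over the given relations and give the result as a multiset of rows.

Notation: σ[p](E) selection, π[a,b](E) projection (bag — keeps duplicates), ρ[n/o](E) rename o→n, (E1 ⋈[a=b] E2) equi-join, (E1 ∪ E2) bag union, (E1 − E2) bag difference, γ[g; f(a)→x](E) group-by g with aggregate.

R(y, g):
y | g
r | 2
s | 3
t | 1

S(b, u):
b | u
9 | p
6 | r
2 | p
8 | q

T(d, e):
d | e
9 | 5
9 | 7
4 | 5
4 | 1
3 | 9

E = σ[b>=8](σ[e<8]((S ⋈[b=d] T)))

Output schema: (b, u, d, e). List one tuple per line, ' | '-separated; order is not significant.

Per-node cardinality:
  S → 4
  T → 5
  (S ⋈[b=d] T) → 2
  σ[e<8]((S ⋈[b=d] T)) → 2
  σ[b>=8](σ[e<8]((S ⋈[b=d] T))) → 2

== RESULT ==
b | u | d | e
9 | p | 9 | 5
9 | p | 9 | 7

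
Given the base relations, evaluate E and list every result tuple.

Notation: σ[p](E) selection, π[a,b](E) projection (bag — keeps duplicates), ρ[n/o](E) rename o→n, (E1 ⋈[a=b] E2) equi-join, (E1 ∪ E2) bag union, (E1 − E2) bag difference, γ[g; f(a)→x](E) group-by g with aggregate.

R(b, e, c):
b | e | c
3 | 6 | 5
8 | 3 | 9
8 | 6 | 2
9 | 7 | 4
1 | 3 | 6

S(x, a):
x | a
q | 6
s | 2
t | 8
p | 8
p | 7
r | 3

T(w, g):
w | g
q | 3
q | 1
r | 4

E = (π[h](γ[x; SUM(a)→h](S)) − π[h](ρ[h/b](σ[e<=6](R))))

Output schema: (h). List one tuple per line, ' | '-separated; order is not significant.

Subexpression sizes:
  S → 6
  γ[x; SUM(a)→h](S) → 5
  π[h](γ[x; SUM(a)→h](S)) → 5
  R → 5
  σ[e<=6](R) → 4
  ρ[h/b](σ[e<=6](R)) → 4
  π[h](ρ[h/b](σ[e<=6](R))) → 4
  (π[h](γ[x; SUM(a)→h](S)) − π[h](ρ[h/b](σ[e<=6](R)))) → 3

== RESULT ==
h
2
6
15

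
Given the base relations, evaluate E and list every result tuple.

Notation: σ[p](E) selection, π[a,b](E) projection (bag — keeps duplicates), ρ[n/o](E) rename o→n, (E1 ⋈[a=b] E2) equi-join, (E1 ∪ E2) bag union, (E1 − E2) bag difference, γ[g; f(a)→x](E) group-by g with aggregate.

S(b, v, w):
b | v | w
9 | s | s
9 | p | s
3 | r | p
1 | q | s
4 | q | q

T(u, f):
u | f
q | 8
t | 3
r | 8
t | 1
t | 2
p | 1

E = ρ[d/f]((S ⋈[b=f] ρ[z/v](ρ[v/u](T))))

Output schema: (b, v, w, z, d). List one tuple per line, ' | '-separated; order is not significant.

Stepwise |·|:
  S → 5
  T → 6
  ρ[v/u](T) → 6
  ρ[z/v](ρ[v/u](T)) → 6
  (S ⋈[b=f] ρ[z/v](ρ[v/u](T))) → 3
  ρ[d/f]((S ⋈[b=f] ρ[z/v](ρ[v/u](T)))) → 3

== RESULT ==
b | v | w | z | d
1 | q | s | p | 1
1 | q | s | t | 1
3 | r | p | t | 3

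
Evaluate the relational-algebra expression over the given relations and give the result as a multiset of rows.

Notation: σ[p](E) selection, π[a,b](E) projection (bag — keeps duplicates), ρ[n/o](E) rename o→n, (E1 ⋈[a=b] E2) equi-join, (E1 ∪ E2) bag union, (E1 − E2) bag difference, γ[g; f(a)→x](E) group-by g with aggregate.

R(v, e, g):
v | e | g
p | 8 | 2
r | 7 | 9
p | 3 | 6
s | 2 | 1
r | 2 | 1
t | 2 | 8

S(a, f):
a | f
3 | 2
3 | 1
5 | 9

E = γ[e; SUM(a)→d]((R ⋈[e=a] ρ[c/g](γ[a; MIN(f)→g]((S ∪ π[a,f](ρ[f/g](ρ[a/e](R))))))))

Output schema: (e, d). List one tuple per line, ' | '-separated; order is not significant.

Stepwise |·|:
  R → 6
  S → 3
  R → 6
  ρ[a/e](R) → 6
  ρ[f/g](ρ[a/e](R)) → 6
  π[a,f](ρ[f/g](ρ[a/e](R))) → 6
  (S ∪ π[a,f](ρ[f/g](ρ[a/e](R)))) → 9
  γ[a; MIN(f)→g]((S ∪ π[a,f](ρ[f/g](ρ[a/e](R))))) → 5
  ρ[c/g](γ[a; MIN(f)→g]((S ∪ π[a,f](ρ[f/g](ρ[a/e](R)))))) → 5
  (R ⋈[e=a] ρ[c/g](γ[a; MIN(f)→g]((S ∪ π[a,f](ρ[f/g](ρ[a/e](R))))))) → 6
  γ[e; SUM(a)→d]((R ⋈[e=a] ρ[c/g](γ[a; MIN(f)→g]((S ∪ π[a,f](ρ[f/g](ρ[a/e](R)))))))) → 4

== RESULT ==
e | d
2 | 6
3 | 3
7 | 7
8 | 8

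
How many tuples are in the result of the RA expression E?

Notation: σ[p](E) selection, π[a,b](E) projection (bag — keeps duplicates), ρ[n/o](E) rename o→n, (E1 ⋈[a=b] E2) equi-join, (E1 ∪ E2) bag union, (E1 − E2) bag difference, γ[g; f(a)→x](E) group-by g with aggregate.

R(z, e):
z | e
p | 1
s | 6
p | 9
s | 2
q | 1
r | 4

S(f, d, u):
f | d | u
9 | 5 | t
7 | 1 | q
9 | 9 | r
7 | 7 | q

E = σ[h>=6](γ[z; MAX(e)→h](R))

Stepwise |·|:
  R → 6
  γ[z; MAX(e)→h](R) → 4
  σ[h>=6](γ[z; MAX(e)→h](R)) → 2

|E| = 2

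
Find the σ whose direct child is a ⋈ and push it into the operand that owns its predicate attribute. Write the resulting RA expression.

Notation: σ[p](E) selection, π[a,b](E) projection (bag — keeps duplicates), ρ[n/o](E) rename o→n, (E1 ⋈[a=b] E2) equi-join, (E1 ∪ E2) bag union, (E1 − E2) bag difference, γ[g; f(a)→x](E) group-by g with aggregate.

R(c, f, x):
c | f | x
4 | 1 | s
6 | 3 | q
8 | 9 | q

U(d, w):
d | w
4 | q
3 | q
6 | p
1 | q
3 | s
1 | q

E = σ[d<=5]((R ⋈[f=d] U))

σ filters on d, owned by the right side.
E' = (R ⋈[f=d] σ[d<=5](U))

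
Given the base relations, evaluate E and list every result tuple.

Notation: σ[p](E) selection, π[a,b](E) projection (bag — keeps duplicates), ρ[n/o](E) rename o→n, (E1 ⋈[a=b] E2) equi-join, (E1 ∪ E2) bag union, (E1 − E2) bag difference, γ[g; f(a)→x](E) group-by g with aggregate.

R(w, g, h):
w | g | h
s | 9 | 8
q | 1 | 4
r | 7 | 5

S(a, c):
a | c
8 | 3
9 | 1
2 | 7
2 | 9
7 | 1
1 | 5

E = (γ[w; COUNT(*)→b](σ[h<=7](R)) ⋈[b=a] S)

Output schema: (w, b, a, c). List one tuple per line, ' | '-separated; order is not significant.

Subexpression sizes:
  R → 3
  σ[h<=7](R) → 2
  γ[w; COUNT(*)→b](σ[h<=7](R)) → 2
  S → 6
  (γ[w; COUNT(*)→b](σ[h<=7](R)) ⋈[b=a] S) → 2

== RESULT ==
w | b | a | c
q | 1 | 1 | 5
r | 1 | 1 | 5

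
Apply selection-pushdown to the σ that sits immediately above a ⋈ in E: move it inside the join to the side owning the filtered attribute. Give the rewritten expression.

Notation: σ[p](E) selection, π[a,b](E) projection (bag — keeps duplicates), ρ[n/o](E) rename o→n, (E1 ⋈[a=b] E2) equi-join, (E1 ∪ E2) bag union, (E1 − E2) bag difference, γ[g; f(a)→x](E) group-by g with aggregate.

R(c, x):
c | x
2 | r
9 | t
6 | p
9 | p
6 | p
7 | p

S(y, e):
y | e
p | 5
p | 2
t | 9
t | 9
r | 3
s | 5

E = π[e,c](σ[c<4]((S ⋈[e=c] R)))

σ filters on c, owned by the right side.
E' = π[e,c]((S ⋈[e=c] σ[c<4](R)))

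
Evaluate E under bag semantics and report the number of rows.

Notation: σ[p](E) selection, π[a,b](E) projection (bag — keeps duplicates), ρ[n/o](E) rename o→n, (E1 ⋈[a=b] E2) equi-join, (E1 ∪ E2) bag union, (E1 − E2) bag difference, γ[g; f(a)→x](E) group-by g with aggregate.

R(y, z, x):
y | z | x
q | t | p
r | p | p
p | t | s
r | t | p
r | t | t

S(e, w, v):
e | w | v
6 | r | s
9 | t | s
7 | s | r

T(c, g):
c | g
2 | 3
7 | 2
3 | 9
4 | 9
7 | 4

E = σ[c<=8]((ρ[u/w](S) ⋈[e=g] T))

Stepwise |·|:
  S → 3
  ρ[u/w](S) → 3
  T → 5
  (ρ[u/w](S) ⋈[e=g] T) → 2
  σ[c<=8]((ρ[u/w](S) ⋈[e=g] T)) → 2

|E| = 2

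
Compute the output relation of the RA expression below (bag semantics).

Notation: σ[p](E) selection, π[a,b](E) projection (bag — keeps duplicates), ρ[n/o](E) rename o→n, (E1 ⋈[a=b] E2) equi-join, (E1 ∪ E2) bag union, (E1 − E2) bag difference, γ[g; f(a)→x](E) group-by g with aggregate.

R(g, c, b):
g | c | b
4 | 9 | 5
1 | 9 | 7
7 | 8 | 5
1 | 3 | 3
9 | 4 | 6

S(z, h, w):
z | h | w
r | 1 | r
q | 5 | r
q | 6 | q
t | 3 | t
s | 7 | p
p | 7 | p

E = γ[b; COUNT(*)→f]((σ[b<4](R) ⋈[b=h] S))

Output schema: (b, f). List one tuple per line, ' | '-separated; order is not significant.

Subexpression sizes:
  R → 5
  σ[b<4](R) → 1
  S → 6
  (σ[b<4](R) ⋈[b=h] S) → 1
  γ[b; COUNT(*)→f]((σ[b<4](R) ⋈[b=h] S)) → 1

== RESULT ==
b | f
3 | 1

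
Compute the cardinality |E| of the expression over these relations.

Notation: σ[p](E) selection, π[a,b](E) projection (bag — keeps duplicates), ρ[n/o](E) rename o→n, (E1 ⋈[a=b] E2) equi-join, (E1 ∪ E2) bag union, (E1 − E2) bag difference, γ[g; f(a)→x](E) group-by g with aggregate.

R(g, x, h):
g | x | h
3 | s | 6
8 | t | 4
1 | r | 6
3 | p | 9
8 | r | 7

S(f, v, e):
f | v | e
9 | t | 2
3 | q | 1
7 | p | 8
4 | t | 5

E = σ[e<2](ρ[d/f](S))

Subexpression sizes:
  S → 4
  ρ[d/f](S) → 4
  σ[e<2](ρ[d/f](S)) → 1

|E| = 1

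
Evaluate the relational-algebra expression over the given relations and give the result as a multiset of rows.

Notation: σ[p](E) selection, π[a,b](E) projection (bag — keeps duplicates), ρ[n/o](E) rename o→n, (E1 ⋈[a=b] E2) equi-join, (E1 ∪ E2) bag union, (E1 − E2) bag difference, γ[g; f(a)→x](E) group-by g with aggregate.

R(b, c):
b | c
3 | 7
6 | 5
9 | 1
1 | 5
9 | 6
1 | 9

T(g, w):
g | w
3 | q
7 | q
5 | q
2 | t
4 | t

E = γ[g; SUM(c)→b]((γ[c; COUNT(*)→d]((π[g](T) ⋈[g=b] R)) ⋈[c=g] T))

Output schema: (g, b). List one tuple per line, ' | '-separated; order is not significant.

Row counts bottom-up:
  T → 5
  π[g](T) → 5
  R → 6
  (π[g](T) ⋈[g=b] R) → 1
  γ[c; COUNT(*)→d]((π[g](T) ⋈[g=b] R)) → 1
  T → 5
  (γ[c; COUNT(*)→d]((π[g](T) ⋈[g=b] R)) ⋈[c=g] T) → 1
  γ[g; SUM(c)→b]((γ[c; COUNT(*)→d]((π[g](T) ⋈[g=b] R)) ⋈[c=g] T)) → 1

== RESULT ==
g | b
7 | 7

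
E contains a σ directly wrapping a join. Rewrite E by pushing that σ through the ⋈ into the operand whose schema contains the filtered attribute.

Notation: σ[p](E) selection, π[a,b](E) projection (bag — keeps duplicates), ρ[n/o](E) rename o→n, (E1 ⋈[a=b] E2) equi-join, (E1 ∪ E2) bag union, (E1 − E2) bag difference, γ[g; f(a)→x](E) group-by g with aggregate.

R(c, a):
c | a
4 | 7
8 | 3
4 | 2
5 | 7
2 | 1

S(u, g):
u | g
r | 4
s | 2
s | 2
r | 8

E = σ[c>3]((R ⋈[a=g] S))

σ filters on c, owned by the left side.
E' = (σ[c>3](R) ⋈[a=g] S)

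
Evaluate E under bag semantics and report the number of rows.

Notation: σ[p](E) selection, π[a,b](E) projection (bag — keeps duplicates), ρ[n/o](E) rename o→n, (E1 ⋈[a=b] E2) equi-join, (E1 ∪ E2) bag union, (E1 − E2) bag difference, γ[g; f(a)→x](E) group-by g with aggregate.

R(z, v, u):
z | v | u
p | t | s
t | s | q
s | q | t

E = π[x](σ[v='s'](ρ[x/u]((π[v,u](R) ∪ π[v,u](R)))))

Stepwise |·|:
  R → 3
  π[v,u](R) → 3
  R → 3
  π[v,u](R) → 3
  (π[v,u](R) ∪ π[v,u](R)) → 6
  ρ[x/u]((π[v,u](R) ∪ π[v,u](R))) → 6
  σ[v='s'](ρ[x/u]((π[v,u](R) ∪ π[v,u](R)))) → 2
  π[x](σ[v='s'](ρ[x/u]((π[v,u](R) ∪ π[v,u](R))))) → 2

|E| = 2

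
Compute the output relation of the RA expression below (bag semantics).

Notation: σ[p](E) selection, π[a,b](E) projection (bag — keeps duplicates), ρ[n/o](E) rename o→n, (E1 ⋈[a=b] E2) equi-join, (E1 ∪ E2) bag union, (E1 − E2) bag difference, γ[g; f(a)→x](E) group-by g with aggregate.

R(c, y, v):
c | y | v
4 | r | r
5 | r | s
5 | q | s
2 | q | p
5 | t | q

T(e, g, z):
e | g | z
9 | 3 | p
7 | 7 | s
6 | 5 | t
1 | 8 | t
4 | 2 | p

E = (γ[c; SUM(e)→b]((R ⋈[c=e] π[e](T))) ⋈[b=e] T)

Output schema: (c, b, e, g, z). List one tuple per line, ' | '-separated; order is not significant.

Per-node cardinality:
  R → 5
  T → 5
  π[e](T) → 5
  (R ⋈[c=e] π[e](T)) → 1
  γ[c; SUM(e)→b]((R ⋈[c=e] π[e](T))) → 1
  T → 5
  (γ[c; SUM(e)→b]((R ⋈[c=e] π[e](T))) ⋈[b=e] T) → 1

== RESULT ==
c | b | e | g | z
4 | 4 | 4 | 2 | p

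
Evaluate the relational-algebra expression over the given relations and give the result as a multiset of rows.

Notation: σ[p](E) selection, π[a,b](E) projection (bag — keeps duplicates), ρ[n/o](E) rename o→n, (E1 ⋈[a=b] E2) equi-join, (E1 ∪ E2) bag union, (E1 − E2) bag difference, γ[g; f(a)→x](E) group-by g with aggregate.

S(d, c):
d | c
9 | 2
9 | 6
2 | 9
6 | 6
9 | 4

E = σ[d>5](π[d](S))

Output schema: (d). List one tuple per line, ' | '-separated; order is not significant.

Per-node cardinality:
  S → 5
  π[d](S) → 5
  σ[d>5](π[d](S)) → 4

== RESULT ==
d
6
9
9
9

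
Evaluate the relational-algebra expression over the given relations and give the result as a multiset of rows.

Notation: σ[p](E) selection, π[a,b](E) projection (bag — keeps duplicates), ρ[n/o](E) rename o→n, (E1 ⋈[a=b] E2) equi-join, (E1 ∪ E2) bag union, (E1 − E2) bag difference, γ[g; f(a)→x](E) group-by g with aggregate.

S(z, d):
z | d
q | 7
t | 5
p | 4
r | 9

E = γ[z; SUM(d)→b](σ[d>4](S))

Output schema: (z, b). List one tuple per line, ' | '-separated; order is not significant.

Per-node cardinality:
  S → 4
  σ[d>4](S) → 3
  γ[z; SUM(d)→b](σ[d>4](S)) → 3

== RESULT ==
z | b
q | 7
r | 9
t | 5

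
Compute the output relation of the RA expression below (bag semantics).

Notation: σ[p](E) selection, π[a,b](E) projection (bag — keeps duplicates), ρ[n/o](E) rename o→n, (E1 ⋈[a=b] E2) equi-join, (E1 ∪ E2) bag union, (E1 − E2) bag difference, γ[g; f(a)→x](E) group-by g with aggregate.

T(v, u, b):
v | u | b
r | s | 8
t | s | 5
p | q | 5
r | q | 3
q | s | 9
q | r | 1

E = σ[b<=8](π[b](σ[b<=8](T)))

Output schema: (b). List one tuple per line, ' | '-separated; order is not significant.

Per-node cardinality:
  T → 6
  σ[b<=8](T) → 5
  π[b](σ[b<=8](T)) → 5
  σ[b<=8](π[b](σ[b<=8](T))) → 5

== RESULT ==
b
1
3
5
5
8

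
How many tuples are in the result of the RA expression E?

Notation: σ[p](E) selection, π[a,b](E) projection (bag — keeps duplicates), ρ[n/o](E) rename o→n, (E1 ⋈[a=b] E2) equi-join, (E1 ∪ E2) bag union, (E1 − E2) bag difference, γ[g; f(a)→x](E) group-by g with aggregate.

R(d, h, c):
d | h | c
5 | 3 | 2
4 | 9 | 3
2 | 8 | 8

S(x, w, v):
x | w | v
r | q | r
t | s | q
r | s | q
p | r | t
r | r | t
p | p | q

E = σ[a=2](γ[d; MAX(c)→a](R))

Subexpression sizes:
  R → 3
  γ[d; MAX(c)→a](R) → 3
  σ[a=2](γ[d; MAX(c)→a](R)) → 1

|E| = 1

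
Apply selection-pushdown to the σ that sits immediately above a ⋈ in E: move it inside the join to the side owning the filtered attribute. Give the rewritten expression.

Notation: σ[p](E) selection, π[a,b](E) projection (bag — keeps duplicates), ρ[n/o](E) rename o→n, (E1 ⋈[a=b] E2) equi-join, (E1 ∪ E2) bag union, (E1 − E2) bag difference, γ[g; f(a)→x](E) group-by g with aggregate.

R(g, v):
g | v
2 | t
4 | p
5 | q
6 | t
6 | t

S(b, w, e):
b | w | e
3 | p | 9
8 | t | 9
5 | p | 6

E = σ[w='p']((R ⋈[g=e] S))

σ filters on w, owned by the right side.
E' = (R ⋈[g=e] σ[w='p'](S))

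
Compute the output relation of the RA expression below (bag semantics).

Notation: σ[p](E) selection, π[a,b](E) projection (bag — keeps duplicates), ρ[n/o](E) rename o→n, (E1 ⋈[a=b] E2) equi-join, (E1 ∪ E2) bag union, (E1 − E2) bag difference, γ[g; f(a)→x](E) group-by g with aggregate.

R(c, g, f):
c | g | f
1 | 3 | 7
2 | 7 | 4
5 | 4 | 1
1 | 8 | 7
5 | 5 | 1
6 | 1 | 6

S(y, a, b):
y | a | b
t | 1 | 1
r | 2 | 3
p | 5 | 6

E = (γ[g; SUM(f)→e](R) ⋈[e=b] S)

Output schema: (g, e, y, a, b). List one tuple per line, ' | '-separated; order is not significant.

Stepwise |·|:
  R → 6
  γ[g; SUM(f)→e](R) → 6
  S → 3
  (γ[g; SUM(f)→e](R) ⋈[e=b] S) → 3

== RESULT ==
g | e | y | a | b
1 | 6 | p | 5 | 6
4 | 1 | t | 1 | 1
5 | 1 | t | 1 | 1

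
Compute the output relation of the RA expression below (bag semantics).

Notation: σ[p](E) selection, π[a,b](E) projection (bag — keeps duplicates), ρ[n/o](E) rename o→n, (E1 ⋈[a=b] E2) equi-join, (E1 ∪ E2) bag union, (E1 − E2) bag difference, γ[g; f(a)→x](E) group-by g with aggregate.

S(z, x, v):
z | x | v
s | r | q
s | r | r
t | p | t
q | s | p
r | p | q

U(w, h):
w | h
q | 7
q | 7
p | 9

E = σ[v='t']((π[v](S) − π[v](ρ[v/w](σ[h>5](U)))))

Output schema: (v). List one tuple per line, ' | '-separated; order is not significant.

Subexpression sizes:
  S → 5
  π[v](S) → 5
  U → 3
  σ[h>5](U) → 3
  ρ[v/w](σ[h>5](U)) → 3
  π[v](ρ[v/w](σ[h>5](U))) → 3
  (π[v](S) − π[v](ρ[v/w](σ[h>5](U)))) → 2
  σ[v='t']((π[v](S) − π[v](ρ[v/w](σ[h>5](U))))) → 1

== RESULT ==
v
t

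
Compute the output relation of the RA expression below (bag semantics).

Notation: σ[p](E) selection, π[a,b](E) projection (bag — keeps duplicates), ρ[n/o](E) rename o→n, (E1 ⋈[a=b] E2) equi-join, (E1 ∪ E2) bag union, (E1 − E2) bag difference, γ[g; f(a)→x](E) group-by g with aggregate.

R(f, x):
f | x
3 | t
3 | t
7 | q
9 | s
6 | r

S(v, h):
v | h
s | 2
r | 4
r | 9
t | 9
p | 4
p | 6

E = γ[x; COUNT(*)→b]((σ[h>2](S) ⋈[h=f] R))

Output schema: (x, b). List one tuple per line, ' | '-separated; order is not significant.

Row counts bottom-up:
  S → 6
  σ[h>2](S) → 5
  R → 5
  (σ[h>2](S) ⋈[h=f] R) → 3
  γ[x; COUNT(*)→b]((σ[h>2](S) ⋈[h=f] R)) → 2

== RESULT ==
x | b
r | 1
s | 2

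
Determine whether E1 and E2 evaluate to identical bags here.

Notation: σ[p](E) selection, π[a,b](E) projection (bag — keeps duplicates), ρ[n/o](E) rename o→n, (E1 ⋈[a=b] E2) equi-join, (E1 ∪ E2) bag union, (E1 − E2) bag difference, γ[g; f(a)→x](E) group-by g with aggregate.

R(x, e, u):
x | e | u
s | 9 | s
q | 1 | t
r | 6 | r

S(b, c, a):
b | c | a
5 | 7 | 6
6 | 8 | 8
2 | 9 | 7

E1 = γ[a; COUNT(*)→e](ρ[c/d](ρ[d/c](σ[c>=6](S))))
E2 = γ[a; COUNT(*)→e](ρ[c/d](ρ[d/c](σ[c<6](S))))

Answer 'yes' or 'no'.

E1 per-node cardinality:
  S → 3
  σ[c>=6](S) → 3
  ρ[d/c](σ[c>=6](S)) → 3
  ρ[c/d](ρ[d/c](σ[c>=6](S))) → 3
  γ[a; COUNT(*)→e](ρ[c/d](ρ[d/c](σ[c>=6](S)))) → 3
E2 per-node cardinality:
  S → 3
  σ[c<6](S) → 0
  ρ[d/c](σ[c<6](S)) → 0
  ρ[c/d](ρ[d/c](σ[c<6](S))) → 0
  γ[a; COUNT(*)→e](ρ[c/d](ρ[d/c](σ[c<6](S)))) → 0

E1 result:
a | e
6 | 1
7 | 1
8 | 1
E2 result:
a | e
(0 rows)
Witness: (6, 1) appears 1× in E1 but 0× in E2.

no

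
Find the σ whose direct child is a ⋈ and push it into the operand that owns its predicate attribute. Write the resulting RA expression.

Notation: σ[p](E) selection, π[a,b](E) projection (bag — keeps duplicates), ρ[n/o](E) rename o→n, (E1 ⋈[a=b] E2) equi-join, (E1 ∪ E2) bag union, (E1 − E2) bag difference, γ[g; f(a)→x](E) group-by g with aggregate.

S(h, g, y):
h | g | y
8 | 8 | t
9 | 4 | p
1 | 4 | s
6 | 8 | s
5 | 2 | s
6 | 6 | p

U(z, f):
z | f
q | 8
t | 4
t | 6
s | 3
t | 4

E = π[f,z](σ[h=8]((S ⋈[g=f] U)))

σ filters on h, owned by the left side.
E' = π[f,z]((σ[h=8](S) ⋈[g=f] U))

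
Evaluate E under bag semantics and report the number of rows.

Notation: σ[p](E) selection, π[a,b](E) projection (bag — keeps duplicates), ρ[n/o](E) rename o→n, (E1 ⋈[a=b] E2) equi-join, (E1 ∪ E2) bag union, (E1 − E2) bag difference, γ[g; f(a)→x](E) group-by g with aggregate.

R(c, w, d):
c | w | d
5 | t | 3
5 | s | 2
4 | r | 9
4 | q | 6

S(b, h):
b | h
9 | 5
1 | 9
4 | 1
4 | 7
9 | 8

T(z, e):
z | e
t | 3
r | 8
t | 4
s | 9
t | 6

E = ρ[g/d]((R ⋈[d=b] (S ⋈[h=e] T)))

Subexpression sizes:
  R → 4
  S → 5
  T → 5
  (S ⋈[h=e] T) → 2
  (R ⋈[d=b] (S ⋈[h=e] T)) → 1
  ρ[g/d]((R ⋈[d=b] (S ⋈[h=e] T))) → 1

|E| = 1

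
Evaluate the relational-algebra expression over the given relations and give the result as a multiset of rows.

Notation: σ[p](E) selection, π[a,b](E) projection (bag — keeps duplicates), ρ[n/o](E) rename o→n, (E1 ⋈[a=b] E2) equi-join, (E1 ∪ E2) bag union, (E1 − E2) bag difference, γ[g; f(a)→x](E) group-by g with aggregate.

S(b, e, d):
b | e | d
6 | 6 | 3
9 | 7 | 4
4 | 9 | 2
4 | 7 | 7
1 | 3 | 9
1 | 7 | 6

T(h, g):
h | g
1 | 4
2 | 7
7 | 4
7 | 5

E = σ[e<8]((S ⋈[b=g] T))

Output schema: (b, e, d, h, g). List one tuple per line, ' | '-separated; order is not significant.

Row counts bottom-up:
  S → 6
  T → 4
  (S ⋈[b=g] T) → 4
  σ[e<8]((S ⋈[b=g] T)) → 2

== RESULT ==
b | e | d | h | g
4 | 7 | 7 | 1 | 4
4 | 7 | 7 | 7 | 4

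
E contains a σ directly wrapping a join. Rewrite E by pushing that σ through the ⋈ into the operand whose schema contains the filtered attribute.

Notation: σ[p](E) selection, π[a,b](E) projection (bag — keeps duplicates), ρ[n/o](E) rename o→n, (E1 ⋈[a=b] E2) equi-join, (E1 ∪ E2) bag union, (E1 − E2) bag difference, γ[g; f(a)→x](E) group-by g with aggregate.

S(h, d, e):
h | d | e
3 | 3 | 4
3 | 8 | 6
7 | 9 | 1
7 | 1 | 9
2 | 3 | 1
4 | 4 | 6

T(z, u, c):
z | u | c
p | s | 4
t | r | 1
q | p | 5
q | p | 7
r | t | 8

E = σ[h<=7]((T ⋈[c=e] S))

σ filters on h, owned by the right side.
E' = (T ⋈[c=e] σ[h<=7](S))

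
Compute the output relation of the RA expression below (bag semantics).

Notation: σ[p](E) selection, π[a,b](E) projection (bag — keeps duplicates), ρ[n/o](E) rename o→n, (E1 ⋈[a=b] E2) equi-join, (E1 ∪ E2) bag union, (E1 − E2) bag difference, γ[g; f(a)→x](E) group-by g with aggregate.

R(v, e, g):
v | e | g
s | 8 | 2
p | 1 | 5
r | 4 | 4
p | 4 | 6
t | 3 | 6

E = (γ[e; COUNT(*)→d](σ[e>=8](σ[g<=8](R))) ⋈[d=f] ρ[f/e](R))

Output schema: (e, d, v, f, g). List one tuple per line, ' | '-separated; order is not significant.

Stepwise |·|:
  R → 5
  σ[g<=8](R) → 5
  σ[e>=8](σ[g<=8](R)) → 1
  γ[e; COUNT(*)→d](σ[e>=8](σ[g<=8](R))) → 1
  R → 5
  ρ[f/e](R) → 5
  (γ[e; COUNT(*)→d](σ[e>=8](σ[g<=8](R))) ⋈[d=f] ρ[f/e](R)) → 1

== RESULT ==
e | d | v | f | g
8 | 1 | p | 1 | 5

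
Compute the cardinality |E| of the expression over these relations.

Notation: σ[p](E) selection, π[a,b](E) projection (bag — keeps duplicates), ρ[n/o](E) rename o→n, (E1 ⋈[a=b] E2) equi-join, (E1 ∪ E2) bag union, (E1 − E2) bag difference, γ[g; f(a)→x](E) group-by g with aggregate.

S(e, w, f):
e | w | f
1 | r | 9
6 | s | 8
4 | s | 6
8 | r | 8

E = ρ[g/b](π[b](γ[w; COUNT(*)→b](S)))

Stepwise |·|:
  S → 4
  γ[w; COUNT(*)→b](S) → 2
  π[b](γ[w; COUNT(*)→b](S)) → 2
  ρ[g/b](π[b](γ[w; COUNT(*)→b](S))) → 2

|E| = 2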